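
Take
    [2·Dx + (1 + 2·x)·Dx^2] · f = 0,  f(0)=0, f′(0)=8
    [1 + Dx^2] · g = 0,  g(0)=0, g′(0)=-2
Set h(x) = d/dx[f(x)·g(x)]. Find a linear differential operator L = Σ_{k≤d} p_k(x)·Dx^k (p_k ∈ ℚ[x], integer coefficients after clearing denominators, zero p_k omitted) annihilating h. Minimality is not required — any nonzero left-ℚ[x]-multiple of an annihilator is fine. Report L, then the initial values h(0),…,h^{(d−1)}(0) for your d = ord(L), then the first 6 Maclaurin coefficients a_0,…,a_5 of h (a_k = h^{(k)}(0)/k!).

f: a_k = 0, 8, -8, 32/3, -16, 128/5, …
g: a_k = 0, -2, 0, 1/3, 0, -1/60, …
f·g: L₀ = L_f ⊗_s L_g, ord ≤ 2·2.
Derive L from L₀ (diff closure).
L = (-52 - 31·x - 87·x^2 - 96·x^3 - 8·x^4 + 48·x^5 + 16·x^6) + (-33 - 98·x - 80·x^2 + 80·x^4 + 32·x^5)·Dx + (-55 - 46·x - 110·x^2 - 96·x^3 + 32·x^4 + 96·x^5 + 32·x^6)·Dx^2 + (-33 - 98·x - 80·x^2 + 80·x^4 + 32·x^5)·Dx^3 + (-3 - 15·x - 23·x^2 + 40·x^4 + 48·x^5 + 16·x^6)·Dx^4  (order 4).
h: a_k = 0, -32, 48, -224/3, 440/3, -860/3, …
ICs: h(0) = 0, h′(0) = -32, h′′(0) = 96, h′′′(0) = -448.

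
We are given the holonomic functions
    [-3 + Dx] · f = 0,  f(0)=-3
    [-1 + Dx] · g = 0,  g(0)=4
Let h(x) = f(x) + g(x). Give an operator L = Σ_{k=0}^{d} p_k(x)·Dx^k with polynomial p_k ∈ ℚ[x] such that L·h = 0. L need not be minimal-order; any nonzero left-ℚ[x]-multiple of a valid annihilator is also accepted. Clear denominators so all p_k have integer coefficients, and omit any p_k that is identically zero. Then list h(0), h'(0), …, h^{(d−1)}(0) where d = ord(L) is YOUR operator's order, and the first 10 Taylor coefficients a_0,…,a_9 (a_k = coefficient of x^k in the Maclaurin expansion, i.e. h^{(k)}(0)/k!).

f: a_k = -3, -9, -27/2, -27/2, -81/8, -243/40, -243/80, -729/560, -2187/4480, -729/4480, …
g: a_k = 4, 4, 2, 2/3, 1/6, 1/30, 1/180, 1/1260, 1/10080, 1/90720, …
Sum ⇒ L₀ = lclm(L_f,L_g) in ℚ(x)⟨Dx⟩.
L = 3 - 4·Dx + Dx^2  (order 2).
h: a_k = 1, -5, -23/2, -77/6, -239/24, -145/24, -2183/720, -6557/5040, -19679/40320, -1687/10368, …
ICs: h(0) = 1, h′(0) = -5.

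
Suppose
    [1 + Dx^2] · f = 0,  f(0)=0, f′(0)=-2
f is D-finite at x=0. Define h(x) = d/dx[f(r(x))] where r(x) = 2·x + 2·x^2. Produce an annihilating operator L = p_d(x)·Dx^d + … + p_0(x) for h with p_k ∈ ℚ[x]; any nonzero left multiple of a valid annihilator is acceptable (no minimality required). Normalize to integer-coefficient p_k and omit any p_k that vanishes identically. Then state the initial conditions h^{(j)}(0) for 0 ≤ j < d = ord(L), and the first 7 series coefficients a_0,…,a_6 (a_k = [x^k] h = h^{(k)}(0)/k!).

L = (16 + 32·x + 96·x^2 + 128·x^3 + 64·x^4) + (-6 - 12·x)·Dx + (1 + 4·x + 4·x^2)·Dx^2  (order 2).
h: a_k = -4, -8, 8, 32, 112/3, 0, -1664/45, …
ICs: h(0) = -4, h′(0) = -8.

f: a_k = 0, -2, 0, 1/3, 0, -1/60, 0, …
L₀ from L_f via x↦r, Dx↦r'^{-1}Dx.
h=h₀': d/dx-closure on L₀ ⇒ L.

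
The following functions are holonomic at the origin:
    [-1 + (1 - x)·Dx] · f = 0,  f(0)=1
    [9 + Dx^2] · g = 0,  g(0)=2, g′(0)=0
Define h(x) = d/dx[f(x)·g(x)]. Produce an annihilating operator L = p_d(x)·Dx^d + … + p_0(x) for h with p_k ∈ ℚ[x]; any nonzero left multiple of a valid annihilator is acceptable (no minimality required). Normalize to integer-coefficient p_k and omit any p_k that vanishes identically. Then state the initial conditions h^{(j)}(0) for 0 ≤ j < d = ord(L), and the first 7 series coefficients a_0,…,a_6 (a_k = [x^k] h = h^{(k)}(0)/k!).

L = (7 - 18·x + 9·x^2) + (-2 + 2·x)·Dx + (1 - 2·x + x^2)·Dx^2  (order 2).
h: a_k = 2, -14, -21, -1, -5/4, -273/20, -637/40, …
ICs: h(0) = 2, h′(0) = -14.

f: a_k = 1, 1, 1, 1, 1, 1, 1, …
g: a_k = 2, 0, -9, 0, 27/4, 0, -81/40, …
Product ⇒ symmetric product L₀, ord ≤ 2.
h₀' ⇒ L via d/dx closure of L₀.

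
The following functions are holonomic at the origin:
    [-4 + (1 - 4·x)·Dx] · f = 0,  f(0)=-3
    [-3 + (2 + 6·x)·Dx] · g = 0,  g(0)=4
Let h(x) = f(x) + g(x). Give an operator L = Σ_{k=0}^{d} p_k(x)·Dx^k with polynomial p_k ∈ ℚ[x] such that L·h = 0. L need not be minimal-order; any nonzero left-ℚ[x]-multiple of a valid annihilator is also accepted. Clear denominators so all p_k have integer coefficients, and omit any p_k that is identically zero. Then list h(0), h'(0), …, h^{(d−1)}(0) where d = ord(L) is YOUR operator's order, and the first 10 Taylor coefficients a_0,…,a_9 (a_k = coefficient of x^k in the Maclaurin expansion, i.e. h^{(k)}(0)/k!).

f: a_k = -3, -12, -48, -192, -768, -3072, -12288, -49152, -196608, -786432, …
g: a_k = 4, 6, -9/2, 27/4, -405/32, 1701/64, -15309/256, 72171/512, -2814669/8192, 14073345/16384, …
Weyl lclm of L_f,L_g ⇒ L₀ (ord ≤ 2).
L = (-228 - 432·x) + (137 + 696·x + 1296·x^2)·Dx + (-10 - 62·x + 192·x^2 + 864·x^3)·Dx^2  (order 2).
h: a_k = 1, -6, -105/2, -741/4, -24981/32, -194907/64, -3161037/256, -25093653/512, -1613427405/8192, -12870828543/16384, …
ICs: h(0) = 1, h′(0) = -6.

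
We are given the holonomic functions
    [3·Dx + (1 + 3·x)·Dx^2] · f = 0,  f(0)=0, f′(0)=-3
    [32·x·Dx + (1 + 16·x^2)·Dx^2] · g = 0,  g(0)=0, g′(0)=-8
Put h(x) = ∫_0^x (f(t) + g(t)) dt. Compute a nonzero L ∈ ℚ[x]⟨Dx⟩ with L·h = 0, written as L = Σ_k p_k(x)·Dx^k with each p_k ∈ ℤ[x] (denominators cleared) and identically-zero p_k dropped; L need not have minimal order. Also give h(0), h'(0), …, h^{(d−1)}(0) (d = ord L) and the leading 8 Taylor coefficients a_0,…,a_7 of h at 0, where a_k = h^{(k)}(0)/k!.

L = (-96 - 864·x + 4608·x^2 + 4608·x^3)·Dx^2 + (-50 - 192·x + 672·x^2 + 9216·x^3 + 9216·x^4)·Dx^3 + (-3 + 23·x + 96·x^2 + 512·x^3 + 2304·x^4 + 2304·x^5)·Dx^4  (order 4).
h: a_k = 0, 0, -11/2, 3/2, 101/12, 81/20, -2291/30, 243/14, …
ICs: h(0) = 0, h′(0) = 0, h′′(0) = -11, h′′′(0) = 9.

f: a_k = 0, -3, 9/2, -9, 81/4, -243/5, 243/2, -2187/7, …
g: a_k = 0, -8, 0, 128/3, 0, -2048/5, 0, 32768/7, …
f+g: L₀ = lclm(L_f,L_g), ord ≤ 2+2.
∫: right-multiply L₀ by Dx.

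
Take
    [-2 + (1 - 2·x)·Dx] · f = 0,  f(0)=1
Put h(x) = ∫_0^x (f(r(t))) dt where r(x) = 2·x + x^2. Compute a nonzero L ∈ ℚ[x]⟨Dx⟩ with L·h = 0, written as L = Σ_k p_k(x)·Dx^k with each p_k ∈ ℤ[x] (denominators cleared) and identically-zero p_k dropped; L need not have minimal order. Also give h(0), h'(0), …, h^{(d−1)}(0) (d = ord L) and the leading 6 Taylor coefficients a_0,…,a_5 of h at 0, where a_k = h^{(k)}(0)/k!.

L = (4 + 4·x)·Dx + (-1 + 4·x + 2·x^2)·Dx^2  (order 2).
h: a_k = 0, 1, 2, 6, 20, 356/5, …
ICs: h(0) = 0, h′(0) = 1.

f: a_k = 1, 2, 4, 8, 16, 32, …
f∘r: x↦r, Dx↦Dx/r' in L_f ⇒ L₀.
h=∫₀ˣh₀: take L = L₀·Dx.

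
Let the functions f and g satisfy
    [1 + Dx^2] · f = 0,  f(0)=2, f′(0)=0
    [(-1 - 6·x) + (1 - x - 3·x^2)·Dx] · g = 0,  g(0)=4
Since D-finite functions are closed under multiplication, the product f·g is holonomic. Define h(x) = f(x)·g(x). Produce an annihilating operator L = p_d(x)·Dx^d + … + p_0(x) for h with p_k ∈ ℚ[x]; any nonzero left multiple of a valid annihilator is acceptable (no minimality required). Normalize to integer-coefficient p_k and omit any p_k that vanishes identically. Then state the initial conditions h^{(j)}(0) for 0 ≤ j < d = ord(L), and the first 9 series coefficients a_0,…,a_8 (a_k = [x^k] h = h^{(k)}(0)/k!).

L = (5 + x + 3·x^2) + (2 + 12·x)·Dx + (-1 + x + 3·x^2)·Dx^2  (order 2).
h: a_k = 8, 8, 28, 52, 409/3, 877/3, 63119/90, 142049/90, 18558737/5040, …
ICs: h(0) = 8, h′(0) = 8.

f: a_k = 2, 0, -1, 0, 1/12, 0, -1/360, 0, 1/20160, …
g: a_k = 4, 4, 16, 28, 76, 160, 388, 868, 2032, …
f·g: L₀ = L_f ⊗_s L_g, ord ≤ 2·1.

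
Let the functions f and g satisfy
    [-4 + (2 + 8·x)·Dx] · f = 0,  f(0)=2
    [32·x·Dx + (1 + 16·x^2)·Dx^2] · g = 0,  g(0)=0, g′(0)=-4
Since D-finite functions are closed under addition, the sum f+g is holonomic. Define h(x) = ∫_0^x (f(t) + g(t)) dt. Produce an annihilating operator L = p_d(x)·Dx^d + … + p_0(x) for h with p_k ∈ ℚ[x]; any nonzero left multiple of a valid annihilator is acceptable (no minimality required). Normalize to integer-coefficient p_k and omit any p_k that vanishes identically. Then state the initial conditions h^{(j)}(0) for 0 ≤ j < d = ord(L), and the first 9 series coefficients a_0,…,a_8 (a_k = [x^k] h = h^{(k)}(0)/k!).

f: a_k = 2, 4, -4, 8, -20, 56, -168, 528, -1716, …
g: a_k = 0, -4, 0, 64/3, 0, -1024/5, 0, 16384/7, 0, …
Sum ⇒ L₀ = lclm(L_f,L_g) in ℚ(x)⟨Dx⟩.
∫: right-multiply L₀ by Dx.
L = (-32 - 320·x + 1536·x^2 + 3072·x^3)·Dx^2 + (-22 - 128·x + 320·x^2 + 6144·x^3 + 10752·x^4)·Dx^3 + (-1 + 12·x + 96·x^2 + 384·x^3 + 1792·x^4 + 3072·x^5)·Dx^4  (order 4).
h: a_k = 0, 2, 0, -4/3, 22/3, -4, -124/5, -24, 2510/7, …
ICs: h(0) = 0, h′(0) = 2, h′′(0) = 0, h′′′(0) = -8.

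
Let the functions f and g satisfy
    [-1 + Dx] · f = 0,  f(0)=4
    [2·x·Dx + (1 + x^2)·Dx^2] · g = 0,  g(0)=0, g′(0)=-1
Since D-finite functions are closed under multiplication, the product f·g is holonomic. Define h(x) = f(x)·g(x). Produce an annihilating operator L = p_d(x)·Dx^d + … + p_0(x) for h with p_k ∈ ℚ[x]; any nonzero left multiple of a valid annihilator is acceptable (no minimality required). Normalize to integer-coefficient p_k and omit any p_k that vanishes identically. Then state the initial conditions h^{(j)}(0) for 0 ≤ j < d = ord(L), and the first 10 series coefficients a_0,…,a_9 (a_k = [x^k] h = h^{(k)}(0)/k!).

f: a_k = 4, 4, 2, 2/3, 1/6, 1/30, 1/180, 1/1260, 1/10080, 1/90720, …
g: a_k = 0, -1, 0, 1/3, 0, -1/5, 0, 1/7, 0, -1/9, …
L₀ := L_f ⊗_s L_g (sym. prod.), ord ≤ 2.
L = (1 - 2·x + x^2) + (-2 + 2·x - 2·x^2)·Dx + (1 + x^2)·Dx^2  (order 2).
h: a_k = 0, -4, -4, -2/3, 2/3, -3/10, -11/18, 31/140, 113/252, -1151/6048, …
ICs: h(0) = 0, h′(0) = -4.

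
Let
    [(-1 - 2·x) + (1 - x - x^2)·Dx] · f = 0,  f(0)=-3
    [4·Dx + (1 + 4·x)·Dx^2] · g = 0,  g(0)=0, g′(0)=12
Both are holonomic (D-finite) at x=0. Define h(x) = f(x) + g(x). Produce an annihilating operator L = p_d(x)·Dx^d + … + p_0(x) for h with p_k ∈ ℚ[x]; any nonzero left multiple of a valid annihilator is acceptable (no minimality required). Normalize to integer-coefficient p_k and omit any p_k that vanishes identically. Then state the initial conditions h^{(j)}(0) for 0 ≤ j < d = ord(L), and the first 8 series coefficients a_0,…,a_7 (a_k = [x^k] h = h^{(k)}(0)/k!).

L = (100 + 272·x + 392·x^2 + 144·x^3 + 96·x^4)·Dx + (-7 + 96·x + 434·x^2 + 540·x^3 + 304·x^4 + 160·x^5)·Dx^2 + (-4 - 25·x - 28·x^2 + 46·x^3 + 73·x^4 + 76·x^5 + 32·x^6)·Dx^3  (order 3).
h: a_k = -3, 9, -30, 55, -207, 2952/5, -2087, 48711/7, …
ICs: h(0) = -3, h′(0) = 9, h′′(0) = -60.

f: a_k = -3, -3, -6, -9, -15, -24, -39, -63, …
g: a_k = 0, 12, -24, 64, -192, 3072/5, -2048, 49152/7, …
Weyl lclm of L_f,L_g ⇒ L₀ (ord ≤ 3).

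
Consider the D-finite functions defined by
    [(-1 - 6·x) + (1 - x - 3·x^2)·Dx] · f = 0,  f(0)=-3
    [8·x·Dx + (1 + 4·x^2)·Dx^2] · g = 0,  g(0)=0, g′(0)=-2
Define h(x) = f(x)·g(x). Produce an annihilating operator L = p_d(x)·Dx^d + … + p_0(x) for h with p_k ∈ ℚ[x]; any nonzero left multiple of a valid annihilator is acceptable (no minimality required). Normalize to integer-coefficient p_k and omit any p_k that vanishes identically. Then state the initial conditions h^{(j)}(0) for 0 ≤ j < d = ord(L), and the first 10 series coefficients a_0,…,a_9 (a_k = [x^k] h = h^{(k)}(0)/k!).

f: a_k = -3, -3, -12, -21, -57, -120, -291, -651, -1524, -3477, …
g: a_k = 0, -2, 0, 8/3, 0, -32/5, 0, 128/7, 0, -512/9, …
L₀ := L_f ⊗_s L_g (sym. prod.), ord ≤ 2.
L = (6 + 8·x + 72·x^2) + (2 + 4·x + 16·x^2 + 72·x^3)·Dx + (-1 + x - x^2 + 4·x^3 + 12·x^4)·Dx^2  (order 2).
h: a_k = 0, 6, 6, 16, 34, 506/5, 1016/5, 15818/35, 37154/35, 271744/105, …
ICs: h(0) = 0, h′(0) = 6.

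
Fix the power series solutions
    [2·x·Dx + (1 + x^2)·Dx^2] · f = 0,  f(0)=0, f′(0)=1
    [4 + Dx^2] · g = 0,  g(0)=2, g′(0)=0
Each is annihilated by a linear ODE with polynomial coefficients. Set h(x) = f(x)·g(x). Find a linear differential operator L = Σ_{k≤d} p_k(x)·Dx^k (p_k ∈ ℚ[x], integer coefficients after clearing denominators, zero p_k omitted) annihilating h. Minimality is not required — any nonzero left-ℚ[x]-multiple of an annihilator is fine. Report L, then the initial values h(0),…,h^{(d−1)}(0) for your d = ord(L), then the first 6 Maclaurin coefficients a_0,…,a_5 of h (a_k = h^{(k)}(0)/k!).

L = (160 + 464·x^2 + 464·x^4 + 256·x^6 + 64·x^8) + (96·x + 224·x^3 + 192·x^5 + 64·x^7)·Dx + (60 + 188·x^2 + 216·x^4 + 128·x^6 + 32·x^8)·Dx^2 + (24·x + 56·x^3 + 48·x^5 + 16·x^7)·Dx^3 + (5 + 18·x^2 + 25·x^4 + 16·x^6 + 4·x^8)·Dx^4  (order 4).
h: a_k = 0, 2, 0, -14/3, 0, 46/15, …
ICs: h(0) = 0, h′(0) = 2, h′′(0) = 0, h′′′(0) = -28.

f: a_k = 0, 1, 0, -1/3, 0, 1/5, …
g: a_k = 2, 0, -4, 0, 4/3, 0, …
Product ⇒ symmetric product L₀, ord ≤ 4.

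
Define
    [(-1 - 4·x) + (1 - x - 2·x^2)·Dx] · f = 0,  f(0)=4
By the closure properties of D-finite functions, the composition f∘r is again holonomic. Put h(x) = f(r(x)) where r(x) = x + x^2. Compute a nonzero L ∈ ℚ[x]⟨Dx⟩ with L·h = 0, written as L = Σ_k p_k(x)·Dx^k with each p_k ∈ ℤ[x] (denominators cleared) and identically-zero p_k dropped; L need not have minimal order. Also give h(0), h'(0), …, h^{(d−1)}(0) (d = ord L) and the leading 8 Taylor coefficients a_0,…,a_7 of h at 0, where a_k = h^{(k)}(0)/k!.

f: a_k = 4, 4, 12, 20, 44, 84, 172, 340, …
f∘r: x↦r, Dx↦Dx/r' in L_f ⇒ L₀.
L = (1 + 6·x + 12·x^2 + 8·x^3) + (-1 + x + 3·x^2 + 4·x^3 + 2·x^4)·Dx  (order 1).
h: a_k = 4, 4, 16, 44, 116, 320, 876, 2388, …
ICs: h(0) = 4.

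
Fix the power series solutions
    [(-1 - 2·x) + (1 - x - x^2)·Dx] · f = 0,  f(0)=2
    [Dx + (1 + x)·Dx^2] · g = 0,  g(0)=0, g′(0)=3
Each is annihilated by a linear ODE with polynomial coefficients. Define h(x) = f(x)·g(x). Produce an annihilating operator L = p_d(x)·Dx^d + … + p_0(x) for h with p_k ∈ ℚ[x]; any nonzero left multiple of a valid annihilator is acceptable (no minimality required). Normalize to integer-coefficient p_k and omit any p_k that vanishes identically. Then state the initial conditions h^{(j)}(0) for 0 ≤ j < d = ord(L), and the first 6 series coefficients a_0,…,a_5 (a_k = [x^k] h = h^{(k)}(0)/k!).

f: a_k = 2, 2, 4, 6, 10, 16, …
g: a_k = 0, 3, -3/2, 1, -3/4, 3/5, …
Sym-product of L_f,L_g gives L₀ (≤ ord 2).
L = (3 + 4·x) + (1 + 7·x + 5·x^2)·Dx + (-1 + 2·x^2 + x^3)·Dx^2  (order 2).
h: a_k = 0, 6, 3, 11, 25/2, 247/10, …
ICs: h(0) = 0, h′(0) = 6.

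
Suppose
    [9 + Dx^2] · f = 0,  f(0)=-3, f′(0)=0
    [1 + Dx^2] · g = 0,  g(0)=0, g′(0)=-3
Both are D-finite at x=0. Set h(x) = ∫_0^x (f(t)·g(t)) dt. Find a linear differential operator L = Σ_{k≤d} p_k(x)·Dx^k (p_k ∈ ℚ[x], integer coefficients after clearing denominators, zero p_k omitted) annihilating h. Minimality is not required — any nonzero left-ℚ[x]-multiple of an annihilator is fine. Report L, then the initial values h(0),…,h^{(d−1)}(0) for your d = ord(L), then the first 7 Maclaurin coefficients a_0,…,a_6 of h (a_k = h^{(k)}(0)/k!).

L = 64·Dx + 20·Dx^3 + Dx^5  (order 5).
h: a_k = 0, 0, 9/2, 0, -21/2, 0, 31/5, …
ICs: h(0) = 0, h′(0) = 0, h′′(0) = 9, h′′′(0) = 0, h′′′′(0) = -252.

f: a_k = -3, 0, 27/2, 0, -81/8, 0, 243/80, …
g: a_k = 0, -3, 0, 1/2, 0, -1/40, 0, …
L₀ := L_f ⊗_s L_g (sym. prod.), ord ≤ 4.
h=∫₀ˣh₀: take L = L₀·Dx.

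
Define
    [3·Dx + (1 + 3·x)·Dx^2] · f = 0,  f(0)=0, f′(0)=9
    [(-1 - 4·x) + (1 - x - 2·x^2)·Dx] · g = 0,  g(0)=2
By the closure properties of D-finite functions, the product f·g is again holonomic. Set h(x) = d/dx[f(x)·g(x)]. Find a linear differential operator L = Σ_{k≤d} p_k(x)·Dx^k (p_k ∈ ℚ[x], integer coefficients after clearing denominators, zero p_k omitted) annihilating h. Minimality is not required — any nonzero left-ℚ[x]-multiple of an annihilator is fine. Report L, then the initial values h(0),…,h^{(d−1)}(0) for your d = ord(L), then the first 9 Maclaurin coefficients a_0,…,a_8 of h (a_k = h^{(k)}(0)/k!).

L = (192 + 756·x + 1296·x^2) + (3 + 165·x + 864·x^2 + 1008·x^3)·Dx + (-7 - 38·x - 13·x^2 + 162·x^3 + 144·x^4)·Dx^2  (order 2).
h: a_k = 18, -18, 243, -234, 3951/2, -13527/5, 154971/10, -202086/7, 17565741/140, …
ICs: h(0) = 18, h′(0) = -18.

f: a_k = 0, 9, -27/2, 27, -243/4, 729/5, -729/2, 6561/7, -19683/8, …
g: a_k = 2, 2, 6, 10, 22, 42, 86, 170, 342, …
Product ⇒ symmetric product L₀, ord ≤ 2.
Differentiate: ansatz ord ≤ ord L₀ ⇒ L.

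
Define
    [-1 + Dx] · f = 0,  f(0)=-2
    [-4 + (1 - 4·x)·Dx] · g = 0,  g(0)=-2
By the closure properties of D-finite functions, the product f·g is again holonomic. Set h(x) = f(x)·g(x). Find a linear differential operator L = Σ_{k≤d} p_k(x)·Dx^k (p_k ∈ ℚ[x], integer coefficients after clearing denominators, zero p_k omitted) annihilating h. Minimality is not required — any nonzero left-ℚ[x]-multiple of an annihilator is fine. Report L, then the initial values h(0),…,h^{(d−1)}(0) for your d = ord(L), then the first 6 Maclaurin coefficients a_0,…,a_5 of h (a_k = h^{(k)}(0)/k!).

L = (5 - 4·x) + (-1 + 4·x)·Dx  (order 1).
h: a_k = 4, 20, 82, 986/3, 7889/6, 157781/30, …
ICs: h(0) = 4.

f: a_k = -2, -2, -1, -1/3, -1/12, -1/60, …
g: a_k = -2, -8, -32, -128, -512, -2048, …
f·g: L₀ = L_f ⊗_s L_g, ord ≤ 1·1.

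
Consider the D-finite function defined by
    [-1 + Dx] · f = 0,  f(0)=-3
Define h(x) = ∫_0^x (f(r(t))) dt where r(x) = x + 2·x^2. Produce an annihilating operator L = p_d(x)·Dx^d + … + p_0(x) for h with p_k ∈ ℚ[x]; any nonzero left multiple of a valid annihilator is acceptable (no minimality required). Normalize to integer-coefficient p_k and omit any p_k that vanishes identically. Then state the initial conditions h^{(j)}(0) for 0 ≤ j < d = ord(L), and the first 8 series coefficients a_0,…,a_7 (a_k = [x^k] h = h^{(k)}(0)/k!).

L = (-1 - 4·x)·Dx + Dx^2  (order 2).
h: a_k = 0, -3, -3/2, -5/2, -13/8, -73/40, -281/240, -1741/1680, …
ICs: h(0) = 0, h′(0) = -3.

f: a_k = -3, -3, -3/2, -1/2, -1/8, -1/40, -1/240, -1/1680, …
Change of var in L_f (x↦r) gives L₀.
Integrate: L := L₀·Dx.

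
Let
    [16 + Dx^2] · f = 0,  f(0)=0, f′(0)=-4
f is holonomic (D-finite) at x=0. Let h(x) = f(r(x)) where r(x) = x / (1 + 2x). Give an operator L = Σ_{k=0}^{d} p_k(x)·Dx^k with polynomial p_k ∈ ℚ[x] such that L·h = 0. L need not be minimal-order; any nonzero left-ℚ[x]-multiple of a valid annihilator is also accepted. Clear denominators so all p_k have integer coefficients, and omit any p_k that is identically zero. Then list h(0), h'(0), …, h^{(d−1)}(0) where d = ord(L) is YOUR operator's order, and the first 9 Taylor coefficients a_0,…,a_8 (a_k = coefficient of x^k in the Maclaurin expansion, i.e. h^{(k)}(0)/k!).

f: a_k = 0, -4, 0, 32/3, 0, -128/15, 0, 1024/315, 0, …
f∘r: x↦r, Dx↦Dx/r' in L_f ⇒ L₀.
L = 16 + (4 + 24·x + 48·x^2 + 32·x^3)·Dx + (1 + 8·x + 24·x^2 + 32·x^3 + 16·x^4)·Dx^2  (order 2).
h: a_k = 0, -4, 8, -16/3, -32, 2752/15, -640, 565504/315, -194048/45, …
ICs: h(0) = 0, h′(0) = -4.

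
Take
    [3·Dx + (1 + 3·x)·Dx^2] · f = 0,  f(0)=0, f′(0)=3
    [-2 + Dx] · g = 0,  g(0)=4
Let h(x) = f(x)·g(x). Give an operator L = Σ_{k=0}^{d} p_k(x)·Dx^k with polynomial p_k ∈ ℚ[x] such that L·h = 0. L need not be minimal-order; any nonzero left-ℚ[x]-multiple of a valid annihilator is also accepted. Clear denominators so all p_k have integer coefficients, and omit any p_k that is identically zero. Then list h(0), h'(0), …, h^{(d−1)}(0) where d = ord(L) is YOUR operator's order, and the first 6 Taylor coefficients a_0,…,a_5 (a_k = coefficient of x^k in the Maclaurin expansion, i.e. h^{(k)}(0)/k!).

L = (-2 + 12·x) + (-1 - 12·x)·Dx + (1 + 3·x)·Dx^2  (order 2).
h: a_k = 0, 12, 6, 24, -29, 442/5, …
ICs: h(0) = 0, h′(0) = 12.

f: a_k = 0, 3, -9/2, 9, -81/4, 243/5, …
g: a_k = 4, 8, 8, 16/3, 8/3, 16/15, …
f·g: L₀ = L_f ⊗_s L_g, ord ≤ 2·1.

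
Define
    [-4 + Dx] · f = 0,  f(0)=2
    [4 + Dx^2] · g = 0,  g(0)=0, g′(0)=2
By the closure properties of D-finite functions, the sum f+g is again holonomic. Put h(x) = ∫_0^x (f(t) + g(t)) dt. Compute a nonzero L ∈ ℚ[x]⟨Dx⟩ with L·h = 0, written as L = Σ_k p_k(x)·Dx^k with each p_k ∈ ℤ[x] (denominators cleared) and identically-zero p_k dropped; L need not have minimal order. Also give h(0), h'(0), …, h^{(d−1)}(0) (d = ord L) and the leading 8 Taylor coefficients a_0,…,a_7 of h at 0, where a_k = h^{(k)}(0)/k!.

L = -16·Dx + 4·Dx^2 - 4·Dx^3 + Dx^4  (order 4).
h: a_k = 0, 2, 5, 16/3, 5, 64/15, 26/9, 512/315, …
ICs: h(0) = 0, h′(0) = 2, h′′(0) = 10, h′′′(0) = 32.

f: a_k = 2, 8, 16, 64/3, 64/3, 256/15, 512/45, 2048/315, …
g: a_k = 0, 2, 0, -4/3, 0, 4/15, 0, -8/315, …
f+g: L₀ = lclm(L_f,L_g), ord ≤ 1+2.
h=∫h₀ ⇒ L = L₀·Dx.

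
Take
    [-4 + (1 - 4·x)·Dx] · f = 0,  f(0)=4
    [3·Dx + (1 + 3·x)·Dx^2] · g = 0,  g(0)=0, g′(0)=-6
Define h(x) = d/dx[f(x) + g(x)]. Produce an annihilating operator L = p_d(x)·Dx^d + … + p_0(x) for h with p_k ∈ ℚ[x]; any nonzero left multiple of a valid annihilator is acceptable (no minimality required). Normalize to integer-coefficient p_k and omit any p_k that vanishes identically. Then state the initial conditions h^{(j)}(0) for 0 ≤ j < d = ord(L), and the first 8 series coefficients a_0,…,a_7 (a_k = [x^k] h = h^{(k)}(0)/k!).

f: a_k = 4, 16, 64, 256, 1024, 4096, 16384, 65536, …
g: a_k = 0, -6, 9, -18, 81/2, -486/5, 243, -4374/7, …
Weyl lclm of L_f,L_g ⇒ L₀ (ord ≤ 3).
h₀' ⇒ L via d/dx closure of L₀.
L = (432 + 288·x) + (78 + 720·x + 576·x^2)·Dx + (-11 - x + 144·x^2 + 144·x^3)·Dx^2  (order 2).
h: a_k = 10, 146, 714, 4258, 19994, 99762, 454378, 2110274, …
ICs: h(0) = 10, h′(0) = 146.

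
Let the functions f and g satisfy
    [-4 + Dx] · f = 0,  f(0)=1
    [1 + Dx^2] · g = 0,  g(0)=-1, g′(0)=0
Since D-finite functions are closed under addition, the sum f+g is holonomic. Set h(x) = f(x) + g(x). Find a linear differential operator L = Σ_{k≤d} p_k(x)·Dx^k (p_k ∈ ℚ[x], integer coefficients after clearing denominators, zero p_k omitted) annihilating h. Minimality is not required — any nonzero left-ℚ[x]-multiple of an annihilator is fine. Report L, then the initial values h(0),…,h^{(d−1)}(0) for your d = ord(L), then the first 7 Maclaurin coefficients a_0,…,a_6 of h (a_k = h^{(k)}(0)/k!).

f: a_k = 1, 4, 8, 32/3, 32/3, 128/15, 256/45, …
g: a_k = -1, 0, 1/2, 0, -1/24, 0, 1/720, …
f+g: L₀ = lclm(L_f,L_g), ord ≤ 1+2.
L = -4 + Dx - 4·Dx^2 + Dx^3  (order 3).
h: a_k = 0, 4, 17/2, 32/3, 85/8, 128/15, 4097/720, …
ICs: h(0) = 0, h′(0) = 4, h′′(0) = 17.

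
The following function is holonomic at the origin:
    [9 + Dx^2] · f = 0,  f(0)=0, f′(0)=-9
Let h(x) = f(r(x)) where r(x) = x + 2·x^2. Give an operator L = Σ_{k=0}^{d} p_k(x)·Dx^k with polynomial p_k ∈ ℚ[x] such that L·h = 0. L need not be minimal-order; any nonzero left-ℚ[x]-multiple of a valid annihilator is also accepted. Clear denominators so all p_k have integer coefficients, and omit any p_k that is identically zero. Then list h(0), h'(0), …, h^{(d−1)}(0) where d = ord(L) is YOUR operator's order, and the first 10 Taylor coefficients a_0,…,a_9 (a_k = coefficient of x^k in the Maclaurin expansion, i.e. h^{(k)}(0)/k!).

f: a_k = 0, -9, 0, 27/2, 0, -243/40, 0, 729/560, 0, -729/4480, …
Change of var in L_f (x↦r) gives L₀.
L = (9 + 108·x + 432·x^2 + 576·x^3) - 4·Dx + (1 + 4·x)·Dx^2  (order 2).
h: a_k = 0, -9, -18, 27/2, 81, 6237/40, 189/4, -135351/560, -18711/40, -1688121/4480, …
ICs: h(0) = 0, h′(0) = -9.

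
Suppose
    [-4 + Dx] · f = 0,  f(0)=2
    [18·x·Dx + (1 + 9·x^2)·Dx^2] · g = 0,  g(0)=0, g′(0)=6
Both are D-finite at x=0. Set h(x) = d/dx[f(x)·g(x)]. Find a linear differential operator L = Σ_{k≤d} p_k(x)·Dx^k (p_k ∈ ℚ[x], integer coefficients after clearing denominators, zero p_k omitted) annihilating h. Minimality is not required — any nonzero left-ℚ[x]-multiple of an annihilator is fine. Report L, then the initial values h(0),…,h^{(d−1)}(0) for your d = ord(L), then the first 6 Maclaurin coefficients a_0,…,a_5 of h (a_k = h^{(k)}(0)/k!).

L = (-4 - 288·x + 1548·x^2 - 2592·x^3 + 2592·x^4) + (-7 + 108·x - 531·x^2 + 972·x^3 - 1296·x^4)·Dx + (2 - 9·x + 36·x^2 - 81·x^3 + 162·x^4)·Dx^2  (order 2).
h: a_k = 12, 96, 180, -64, 172, 2976, …
ICs: h(0) = 12, h′(0) = 96.

f: a_k = 2, 8, 16, 64/3, 64/3, 256/15, …
g: a_k = 0, 6, 0, -18, 0, 486/5, …
h₀=f·g: eliminate ⇒ L₀, order ≤ 1·2.
Derive L from L₀ (diff closure).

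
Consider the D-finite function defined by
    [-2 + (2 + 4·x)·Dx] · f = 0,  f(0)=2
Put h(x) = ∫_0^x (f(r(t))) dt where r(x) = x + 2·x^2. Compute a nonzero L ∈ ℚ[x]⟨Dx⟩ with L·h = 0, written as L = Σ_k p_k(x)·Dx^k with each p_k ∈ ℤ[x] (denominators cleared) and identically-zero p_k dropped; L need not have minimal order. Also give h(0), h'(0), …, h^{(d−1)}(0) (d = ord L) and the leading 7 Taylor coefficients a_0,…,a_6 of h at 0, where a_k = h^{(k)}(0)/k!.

L = (-1 - 4·x)·Dx + (1 + 2·x + 4·x^2)·Dx^2  (order 2).
h: a_k = 0, 2, 1, 1, -3/4, 3/20, 5/8, …
ICs: h(0) = 0, h′(0) = 2.

f: a_k = 2, 2, -1, 1, -5/4, 7/4, -21/8, …
Substitute x→r, Dx→(1/r')Dx; clear ⇒ L₀.
Integrate: L := L₀·Dx.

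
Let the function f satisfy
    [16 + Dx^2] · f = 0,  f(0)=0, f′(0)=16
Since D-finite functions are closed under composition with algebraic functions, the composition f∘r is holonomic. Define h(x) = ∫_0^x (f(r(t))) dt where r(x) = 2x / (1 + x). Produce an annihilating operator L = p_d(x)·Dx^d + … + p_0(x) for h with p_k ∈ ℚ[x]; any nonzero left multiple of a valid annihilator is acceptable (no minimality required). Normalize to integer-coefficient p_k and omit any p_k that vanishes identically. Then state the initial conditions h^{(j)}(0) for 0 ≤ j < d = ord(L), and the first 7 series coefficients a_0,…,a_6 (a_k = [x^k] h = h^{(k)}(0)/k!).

f: a_k = 0, 16, 0, -128/3, 0, 512/15, 0, …
Substitute x→r, Dx→(1/r')Dx; clear ⇒ L₀.
∫: right-multiply L₀ by Dx.
L = 64·Dx + (2 + 6·x + 6·x^2 + 2·x^3)·Dx^2 + (1 + 4·x + 6·x^2 + 4·x^3 + x^4)·Dx^3  (order 3).
h: a_k = 0, 0, 16, -32/3, -232/3, 992/5, -6928/45, …
ICs: h(0) = 0, h′(0) = 0, h′′(0) = 32.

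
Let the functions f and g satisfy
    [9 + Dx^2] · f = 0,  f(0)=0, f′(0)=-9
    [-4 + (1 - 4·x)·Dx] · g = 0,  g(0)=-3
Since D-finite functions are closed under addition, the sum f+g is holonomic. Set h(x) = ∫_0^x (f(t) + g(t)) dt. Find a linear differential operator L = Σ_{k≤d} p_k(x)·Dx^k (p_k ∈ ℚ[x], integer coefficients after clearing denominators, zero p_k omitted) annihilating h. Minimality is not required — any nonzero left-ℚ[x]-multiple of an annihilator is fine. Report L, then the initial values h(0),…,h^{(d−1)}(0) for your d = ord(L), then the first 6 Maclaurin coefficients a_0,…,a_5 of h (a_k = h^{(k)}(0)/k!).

f: a_k = 0, -9, 0, 27/2, 0, -243/40, …
g: a_k = -3, -12, -48, -192, -768, -3072, …
Weyl lclm of L_f,L_g ⇒ L₀ (ord ≤ 3).
h=∫₀ˣh₀: take L = L₀·Dx.
L = (-3780 + 2592·x - 5184·x^2)·Dx + (369 - 2124·x + 3888·x^2 - 5184·x^3)·Dx^2 + (-420 + 288·x - 576·x^2)·Dx^3 + (41 - 236·x + 432·x^2 - 576·x^3)·Dx^4  (order 4).
h: a_k = 0, -3, -21/2, -16, -357/8, -768/5, …
ICs: h(0) = 0, h′(0) = -3, h′′(0) = -21, h′′′(0) = -96.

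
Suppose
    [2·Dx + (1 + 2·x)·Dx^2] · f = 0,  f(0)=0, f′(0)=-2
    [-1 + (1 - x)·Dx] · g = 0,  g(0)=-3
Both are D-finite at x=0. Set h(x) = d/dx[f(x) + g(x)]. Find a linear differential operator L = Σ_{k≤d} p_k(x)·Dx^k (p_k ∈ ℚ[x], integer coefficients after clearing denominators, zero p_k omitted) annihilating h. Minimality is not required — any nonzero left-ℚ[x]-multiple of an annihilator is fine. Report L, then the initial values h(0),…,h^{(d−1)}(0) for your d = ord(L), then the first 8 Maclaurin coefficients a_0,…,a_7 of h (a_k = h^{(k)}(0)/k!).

f: a_k = 0, -2, 2, -8/3, 4, -32/5, 32/3, -128/7, …
g: a_k = -3, -3, -3, -3, -3, -3, -3, -3, …
f+g: L₀ = lclm(L_f,L_g), ord ≤ 2+1.
h=h₀': d/dx-closure on L₀ ⇒ L.
L = (-14 - 4·x) + (1 - 20·x - 8·x^2)·Dx + (2 + 3·x - 3·x^2 - 2·x^3)·Dx^2  (order 2).
h: a_k = -5, -2, -17, 4, -47, 46, -149, 232, …
ICs: h(0) = -5, h′(0) = -2.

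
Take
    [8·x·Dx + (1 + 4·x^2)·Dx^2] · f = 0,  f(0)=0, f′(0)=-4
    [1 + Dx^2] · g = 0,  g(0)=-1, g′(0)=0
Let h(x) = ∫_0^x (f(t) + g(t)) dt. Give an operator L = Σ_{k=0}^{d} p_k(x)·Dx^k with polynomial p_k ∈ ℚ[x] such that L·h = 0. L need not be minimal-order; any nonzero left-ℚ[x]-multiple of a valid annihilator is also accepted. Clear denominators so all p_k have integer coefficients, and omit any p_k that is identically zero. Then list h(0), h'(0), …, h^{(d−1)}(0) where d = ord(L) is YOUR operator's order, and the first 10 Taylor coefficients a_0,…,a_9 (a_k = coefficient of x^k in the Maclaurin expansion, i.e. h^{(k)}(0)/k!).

L = (-376·x + 1600·x^3 + 128·x^5)·Dx^2 + (-7 + 76·x^2 + 432·x^4 + 64·x^6)·Dx^3 + (-376·x + 1600·x^3 + 128·x^5)·Dx^4 + (-7 + 76·x^2 + 432·x^4 + 64·x^6)·Dx^5  (order 5).
h: a_k = 0, -1, -2, 1/6, 4/3, -1/120, -32/15, 1/5040, 32/7, -1/362880, …
ICs: h(0) = 0, h′(0) = -1, h′′(0) = -4, h′′′(0) = 1, h′′′′(0) = 32.

f: a_k = 0, -4, 0, 16/3, 0, -64/5, 0, 256/7, 0, -1024/9, …
g: a_k = -1, 0, 1/2, 0, -1/24, 0, 1/720, 0, -1/40320, 0, …
L₀ := lclm(L_f,L_g); ord L₀ ≤ 2+2.
h=∫h₀ ⇒ L = L₀·Dx.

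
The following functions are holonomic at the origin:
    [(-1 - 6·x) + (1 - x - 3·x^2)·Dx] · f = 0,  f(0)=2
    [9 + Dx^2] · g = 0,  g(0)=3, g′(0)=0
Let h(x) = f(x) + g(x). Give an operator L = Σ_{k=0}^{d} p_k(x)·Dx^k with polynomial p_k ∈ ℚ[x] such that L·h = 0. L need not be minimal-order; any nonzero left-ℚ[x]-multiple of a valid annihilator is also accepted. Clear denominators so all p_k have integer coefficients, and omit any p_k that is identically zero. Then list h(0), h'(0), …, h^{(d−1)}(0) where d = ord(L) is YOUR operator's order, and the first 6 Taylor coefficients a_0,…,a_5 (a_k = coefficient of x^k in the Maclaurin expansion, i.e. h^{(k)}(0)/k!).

L = (459 + 2916·x + 1539·x^2 + 3888·x^3 + 3645·x^4 + 4374·x^5) + (-153 + 153·x + 378·x^2 - 405·x^3 + 2187·x^5 + 2187·x^6)·Dx + (51 + 324·x + 171·x^2 + 432·x^3 + 405·x^4 + 486·x^5)·Dx^2 + (-17 + 17·x + 42·x^2 - 45·x^3 + 243·x^5 + 243·x^6)·Dx^3  (order 3).
h: a_k = 5, 2, -11/2, 14, 385/8, 80, …
ICs: h(0) = 5, h′(0) = 2, h′′(0) = -11.

f: a_k = 2, 2, 8, 14, 38, 80, …
g: a_k = 3, 0, -27/2, 0, 81/8, 0, …
Sum ⇒ L₀ = lclm(L_f,L_g) in ℚ(x)⟨Dx⟩.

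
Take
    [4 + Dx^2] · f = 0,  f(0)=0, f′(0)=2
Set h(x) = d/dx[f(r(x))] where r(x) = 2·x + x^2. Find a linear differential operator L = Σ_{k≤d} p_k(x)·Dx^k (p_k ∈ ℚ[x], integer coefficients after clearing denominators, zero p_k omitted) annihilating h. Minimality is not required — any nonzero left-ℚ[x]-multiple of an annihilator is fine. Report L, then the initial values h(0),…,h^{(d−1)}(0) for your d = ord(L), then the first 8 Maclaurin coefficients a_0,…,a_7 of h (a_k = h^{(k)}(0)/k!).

f: a_k = 0, 2, 0, -4/3, 0, 4/15, 0, -8/315, …
f∘r: x↦r, Dx↦Dx/r' in L_f ⇒ L₀.
h=h₀': d/dx-closure on L₀ ⇒ L.
L = (19 + 64·x + 96·x^2 + 64·x^3 + 16·x^4) + (-3 - 3·x)·Dx + (1 + 2·x + x^2)·Dx^2  (order 2).
h: a_k = 4, 4, -32, -64, 8/3, 120, 5696/45, -256/45, …
ICs: h(0) = 4, h′(0) = 4.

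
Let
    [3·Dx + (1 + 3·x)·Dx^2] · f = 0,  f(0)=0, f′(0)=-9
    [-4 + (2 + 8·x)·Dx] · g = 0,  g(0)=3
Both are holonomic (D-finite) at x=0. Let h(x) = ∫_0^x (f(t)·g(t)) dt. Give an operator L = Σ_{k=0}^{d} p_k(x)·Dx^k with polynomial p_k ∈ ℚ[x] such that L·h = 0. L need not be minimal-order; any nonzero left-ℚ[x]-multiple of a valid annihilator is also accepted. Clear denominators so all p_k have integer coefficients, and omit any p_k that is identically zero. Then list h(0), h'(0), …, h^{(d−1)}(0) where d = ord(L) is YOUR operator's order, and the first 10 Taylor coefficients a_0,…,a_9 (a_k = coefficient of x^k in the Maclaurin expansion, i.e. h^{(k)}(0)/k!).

L = (6 + 12·x)·Dx + (-1 - 4·x)·Dx^2 + (1 + 11·x + 40·x^2 + 48·x^3)·Dx^3  (order 3).
h: a_k = 0, 0, -27/2, -9/2, 27/2, -135/4, 1737/20, -8154/35, 181683/280, -522657/280, …
ICs: h(0) = 0, h′(0) = 0, h′′(0) = -27.

f: a_k = 0, -9, 27/2, -27, 243/4, -729/5, 729/2, -6561/7, 19683/8, -6561, …
g: a_k = 3, 6, -6, 12, -30, 84, -252, 792, -2574, 8580, …
Product ⇒ symmetric product L₀, ord ≤ 2.
h=∫h₀ ⇒ L = L₀·Dx.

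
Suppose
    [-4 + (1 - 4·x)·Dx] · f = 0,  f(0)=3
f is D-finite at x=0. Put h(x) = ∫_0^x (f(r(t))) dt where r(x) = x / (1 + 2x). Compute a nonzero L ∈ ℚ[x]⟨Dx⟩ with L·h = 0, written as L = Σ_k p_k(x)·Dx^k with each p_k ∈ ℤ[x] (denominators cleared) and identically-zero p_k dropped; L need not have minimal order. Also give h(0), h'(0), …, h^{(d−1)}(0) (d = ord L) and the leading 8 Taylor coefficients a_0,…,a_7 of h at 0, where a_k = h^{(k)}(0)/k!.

L = 4·Dx + (-1 + 4·x^2)·Dx^2  (order 2).
h: a_k = 0, 3, 6, 8, 12, 96/5, 32, 384/7, …
ICs: h(0) = 0, h′(0) = 3.

f: a_k = 3, 12, 48, 192, 768, 3072, 12288, 49152, …
L₀ from L_f via x↦r, Dx↦r'^{-1}Dx.
h=∫₀ˣh₀: take L = L₀·Dx.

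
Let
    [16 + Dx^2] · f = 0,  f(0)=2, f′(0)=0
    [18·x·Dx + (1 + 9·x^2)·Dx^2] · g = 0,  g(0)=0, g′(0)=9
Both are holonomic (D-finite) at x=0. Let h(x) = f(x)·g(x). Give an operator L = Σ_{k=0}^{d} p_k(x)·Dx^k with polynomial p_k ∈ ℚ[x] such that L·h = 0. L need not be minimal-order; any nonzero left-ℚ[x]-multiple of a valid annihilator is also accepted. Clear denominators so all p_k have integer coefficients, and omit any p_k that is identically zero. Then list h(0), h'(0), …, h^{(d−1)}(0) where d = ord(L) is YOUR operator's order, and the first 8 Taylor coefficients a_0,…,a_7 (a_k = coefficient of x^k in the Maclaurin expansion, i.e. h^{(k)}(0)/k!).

f: a_k = 2, 0, -16, 0, 64/3, 0, -512/45, 0, …
g: a_k = 0, 9, 0, -27, 0, 729/5, 0, -6561/7, …
Product ⇒ symmetric product L₀, ord ≤ 4.
L = (20800 + 494784·x^2 + 2923776·x^4 + 11943936·x^6 + 26873856·x^8) + (19584·x + 342144·x^3 + 2239488·x^5 + 6718464·x^7)·Dx + (1700 + 42732·x^2 + 318816·x^4 + 1492992·x^6 + 3359232·x^8)·Dx^2 + (1224·x + 21384·x^3 + 139968·x^5 + 419904·x^7)·Dx^3 + (25 + 738·x^2 + 8505·x^4 + 46656·x^6 + 104976·x^8)·Dx^4  (order 4).
h: a_k = 0, 18, 0, -198, 0, 4578/5, 0, -171002/35, …
ICs: h(0) = 0, h′(0) = 18, h′′(0) = 0, h′′′(0) = -1188.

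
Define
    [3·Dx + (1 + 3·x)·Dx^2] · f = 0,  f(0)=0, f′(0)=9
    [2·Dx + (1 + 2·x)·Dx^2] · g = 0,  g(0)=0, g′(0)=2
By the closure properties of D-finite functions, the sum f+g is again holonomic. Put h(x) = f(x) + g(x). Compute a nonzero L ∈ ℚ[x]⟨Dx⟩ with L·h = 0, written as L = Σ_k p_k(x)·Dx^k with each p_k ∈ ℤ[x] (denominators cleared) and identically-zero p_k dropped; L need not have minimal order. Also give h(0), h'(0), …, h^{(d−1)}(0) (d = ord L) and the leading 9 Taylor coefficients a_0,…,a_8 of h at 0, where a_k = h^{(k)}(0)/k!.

L = 12·Dx + (10 + 24·x)·Dx^2 + (1 + 5·x + 6·x^2)·Dx^3  (order 3).
h: a_k = 0, 11, -31/2, 89/3, -259/4, 761/5, -2251/6, 6689/7, -19939/8, …
ICs: h(0) = 0, h′(0) = 11, h′′(0) = -31.

f: a_k = 0, 9, -27/2, 27, -243/4, 729/5, -729/2, 6561/7, -19683/8, …
g: a_k = 0, 2, -2, 8/3, -4, 32/5, -32/3, 128/7, -32, …
Sum ⇒ L₀ = lclm(L_f,L_g) in ℚ(x)⟨Dx⟩.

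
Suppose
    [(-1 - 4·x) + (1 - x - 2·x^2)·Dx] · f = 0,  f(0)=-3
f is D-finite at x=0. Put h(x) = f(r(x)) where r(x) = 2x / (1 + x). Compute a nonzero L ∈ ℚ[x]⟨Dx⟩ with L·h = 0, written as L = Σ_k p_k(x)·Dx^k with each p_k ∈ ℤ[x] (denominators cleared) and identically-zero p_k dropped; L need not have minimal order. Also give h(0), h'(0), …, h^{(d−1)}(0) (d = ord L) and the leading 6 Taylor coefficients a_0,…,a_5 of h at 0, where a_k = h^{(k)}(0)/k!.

f: a_k = -3, -3, -9, -15, -33, -63, …
f∘r: x↦r, Dx↦Dx/r' in L_f ⇒ L₀.
L = (2 + 18·x) + (-1 - x + 9·x^2 + 9·x^3)·Dx  (order 1).
h: a_k = -3, -6, -30, -54, -270, -486, …
ICs: h(0) = -3.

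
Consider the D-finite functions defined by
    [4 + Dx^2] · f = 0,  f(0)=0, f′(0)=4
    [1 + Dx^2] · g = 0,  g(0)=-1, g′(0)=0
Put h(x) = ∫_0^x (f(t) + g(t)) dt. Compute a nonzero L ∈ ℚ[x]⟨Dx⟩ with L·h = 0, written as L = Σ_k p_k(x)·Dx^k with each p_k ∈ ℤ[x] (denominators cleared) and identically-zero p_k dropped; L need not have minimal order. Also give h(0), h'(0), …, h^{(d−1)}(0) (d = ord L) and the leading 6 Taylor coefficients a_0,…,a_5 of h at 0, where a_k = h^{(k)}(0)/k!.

L = 4·Dx + 5·Dx^3 + Dx^5  (order 5).
h: a_k = 0, -1, 2, 1/6, -2/3, -1/120, …
ICs: h(0) = 0, h′(0) = -1, h′′(0) = 4, h′′′(0) = 1, h′′′′(0) = -16.

f: a_k = 0, 4, 0, -8/3, 0, 8/15, …
g: a_k = -1, 0, 1/2, 0, -1/24, 0, …
Sum ⇒ L₀ = lclm(L_f,L_g) in ℚ(x)⟨Dx⟩.
h=∫₀ˣh₀: take L = L₀·Dx.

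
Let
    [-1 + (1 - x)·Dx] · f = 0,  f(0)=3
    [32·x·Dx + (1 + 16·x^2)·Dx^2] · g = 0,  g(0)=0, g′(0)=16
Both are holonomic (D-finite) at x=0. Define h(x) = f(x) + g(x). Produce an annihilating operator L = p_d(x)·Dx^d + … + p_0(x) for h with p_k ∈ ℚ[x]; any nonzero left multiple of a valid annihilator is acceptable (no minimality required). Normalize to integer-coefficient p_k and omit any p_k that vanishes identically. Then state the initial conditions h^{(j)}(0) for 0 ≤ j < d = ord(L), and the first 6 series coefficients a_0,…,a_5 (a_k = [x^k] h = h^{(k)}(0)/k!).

L = (-32 + 128·x + 1536·x^2)·Dx + (19 - 32·x - 656·x^2 + 1536·x^3)·Dx^2 + (-1 - 15·x - 240·x^3 + 256·x^4)·Dx^3  (order 3).
h: a_k = 3, 19, 3, -247/3, 3, 4111/5, …
ICs: h(0) = 3, h′(0) = 19, h′′(0) = 6.

f: a_k = 3, 3, 3, 3, 3, 3, …
g: a_k = 0, 16, 0, -256/3, 0, 4096/5, …
Weyl lclm of L_f,L_g ⇒ L₀ (ord ≤ 3).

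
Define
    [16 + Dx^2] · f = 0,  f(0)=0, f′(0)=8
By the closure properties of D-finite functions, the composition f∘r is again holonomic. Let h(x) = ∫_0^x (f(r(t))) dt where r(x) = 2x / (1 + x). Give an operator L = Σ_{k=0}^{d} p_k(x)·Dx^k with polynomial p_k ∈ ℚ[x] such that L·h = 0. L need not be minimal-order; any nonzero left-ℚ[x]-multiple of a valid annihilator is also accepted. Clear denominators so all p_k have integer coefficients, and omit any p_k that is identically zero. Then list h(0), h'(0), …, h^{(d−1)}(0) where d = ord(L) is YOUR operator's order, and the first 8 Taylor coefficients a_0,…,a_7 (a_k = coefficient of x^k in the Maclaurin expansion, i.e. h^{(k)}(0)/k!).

f: a_k = 0, 8, 0, -64/3, 0, 256/15, 0, -2048/315, …
f∘r: x↦r, Dx↦Dx/r' in L_f ⇒ L₀.
Integrate: L := L₀·Dx.
L = 64·Dx + (2 + 6·x + 6·x^2 + 2·x^3)·Dx^2 + (1 + 4·x + 6·x^2 + 4·x^3 + x^4)·Dx^3  (order 3).
h: a_k = 0, 0, 8, -16/3, -116/3, 496/5, -3464/45, -1040/7, …
ICs: h(0) = 0, h′(0) = 0, h′′(0) = 16.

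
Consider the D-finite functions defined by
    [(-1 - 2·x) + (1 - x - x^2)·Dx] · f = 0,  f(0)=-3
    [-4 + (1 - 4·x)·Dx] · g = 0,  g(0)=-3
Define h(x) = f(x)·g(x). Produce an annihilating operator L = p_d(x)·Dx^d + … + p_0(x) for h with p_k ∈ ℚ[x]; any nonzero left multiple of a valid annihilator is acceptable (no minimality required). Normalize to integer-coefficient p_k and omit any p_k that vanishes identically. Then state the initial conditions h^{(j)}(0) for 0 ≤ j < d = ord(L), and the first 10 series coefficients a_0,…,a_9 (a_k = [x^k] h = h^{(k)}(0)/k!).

L = (-5 + 6·x + 12·x^2) + (1 - 5·x + 3·x^2 + 4·x^3)·Dx  (order 1).
h: a_k = 9, 45, 198, 819, 3321, 13356, 53541, 214353, 857718, 3431367, …
ICs: h(0) = 9.

f: a_k = -3, -3, -6, -9, -15, -24, -39, -63, -102, -165, …
g: a_k = -3, -12, -48, -192, -768, -3072, -12288, -49152, -196608, -786432, …
Product ⇒ symmetric product L₀, ord ≤ 1.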